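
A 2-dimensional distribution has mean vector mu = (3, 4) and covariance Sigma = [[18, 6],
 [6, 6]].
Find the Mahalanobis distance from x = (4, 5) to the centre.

Step 1 — centre the observation: (x - mu) = (1, 1).

Step 2 — invert Sigma. det(Sigma) = 18·6 - (6)² = 72.
  Sigma^{-1} = (1/det) · [[d, -b], [-b, a]] = [[0.0833, -0.0833],
 [-0.0833, 0.25]].

Step 3 — form the quadratic (x - mu)^T · Sigma^{-1} · (x - mu):
  Sigma^{-1} · (x - mu) = (0, 0.1667).
  (x - mu)^T · [Sigma^{-1} · (x - mu)] = (1)·(0) + (1)·(0.1667) = 0.1667.

Step 4 — take square root: d = √(0.1667) ≈ 0.4082.

d(x, mu) = √(0.1667) ≈ 0.4082


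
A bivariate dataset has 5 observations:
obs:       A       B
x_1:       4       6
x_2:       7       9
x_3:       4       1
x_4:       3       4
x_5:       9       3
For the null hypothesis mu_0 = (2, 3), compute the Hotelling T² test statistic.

Step 1 — sample mean vector:
  mean(A) = (4 + 7 + 4 + 3 + 9) / 5 = 27/5 = 5.4
  mean(B) = (6 + 9 + 1 + 4 + 3) / 5 = 23/5 = 4.6
  x̄ = (5.4, 4.6),  deviation x̄ - mu_0 = (5.4, 4.6) - (2, 3) = (3.4, 1.6).

Step 2 — sample covariance matrix, S[i,j] = (1/(n-1)) · Σ_k (x_{k,i} - mean_i) · (x_{k,j} - mean_j), divisor n-1 = 4:
  S[A,A] = ((-1.4)·(-1.4) + (1.6)·(1.6) + (-1.4)·(-1.4) + (-2.4)·(-2.4) + (3.6)·(3.6)) / 4 = 25.2/4 = 6.3
  S[A,B] = ((-1.4)·(1.4) + (1.6)·(4.4) + (-1.4)·(-3.6) + (-2.4)·(-0.6) + (3.6)·(-1.6)) / 4 = 5.8/4 = 1.45
  S[B,B] = ((1.4)·(1.4) + (4.4)·(4.4) + (-3.6)·(-3.6) + (-0.6)·(-0.6) + (-1.6)·(-1.6)) / 4 = 37.2/4 = 9.3
  S = [[6.3, 1.45],
 [1.45, 9.3]].

Step 3 — invert S. det(S) = 6.3·9.3 - (1.45)² = 56.4875.
  S^{-1} = (1/det) · [[d, -b], [-b, a]] = [[0.1646, -0.0257],
 [-0.0257, 0.1115]].

Step 4 — quadratic form (x̄ - mu_0)^T · S^{-1} · (x̄ - mu_0):
  S^{-1} · (x̄ - mu_0) = (0.5187, 0.0912),
  (x̄ - mu_0)^T · [...] = (3.4)·(0.5187) + (1.6)·(0.0912) = 1.9094.

Step 5 — scale by n: T² = 5 · 1.9094 = 9.5472.

T² ≈ 9.5472


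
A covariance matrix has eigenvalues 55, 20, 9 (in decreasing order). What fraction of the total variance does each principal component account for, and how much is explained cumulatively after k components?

Step 1 — total variance = trace(Sigma) = Σ λ_i = 55 + 20 + 9 = 84.

Step 2 — fraction explained by component i = λ_i / Σ λ:
  PC1: 55/84 = 0.6548
  PC2: 20/84 = 0.2381
  PC3: 9/84 = 0.1071

Step 3 — cumulative fraction after k components = (λ_1 + ... + λ_k) / Σ λ:
  k = 1: 55/84 = 0.6548
  k = 2: (55 + 20)/84 = 75/84 = 0.8929
  k = 3: (55 + 20 + 9)/84 = 84/84 = 1

Summary (fraction, with percent):

explained: PC1 0.6548 (65.48%), PC2 0.2381 (23.81%), PC3 0.1071 (10.71%);  cumulative: 0.6548, 0.8929, 1


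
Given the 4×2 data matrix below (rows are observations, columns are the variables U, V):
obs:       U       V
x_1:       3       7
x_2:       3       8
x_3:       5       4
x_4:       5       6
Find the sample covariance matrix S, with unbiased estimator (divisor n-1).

Step 1 — column means:
  mean(U) = (3 + 3 + 5 + 5) / 4 = 16/4 = 4
  mean(V) = (7 + 8 + 4 + 6) / 4 = 25/4 = 6.25

Step 2 — sample covariance S[i,j] = (1/(n-1)) · Σ_k (x_{k,i} - mean_i) · (x_{k,j} - mean_j), with n-1 = 3.
  S[U,U] = ((-1)·(-1) + (-1)·(-1) + (1)·(1) + (1)·(1)) / 3 = 4/3 = 1.3333
  S[U,V] = ((-1)·(0.75) + (-1)·(1.75) + (1)·(-2.25) + (1)·(-0.25)) / 3 = -5/3 = -1.6667
  S[V,V] = ((0.75)·(0.75) + (1.75)·(1.75) + (-2.25)·(-2.25) + (-0.25)·(-0.25)) / 3 = 8.75/3 = 2.9167

S is symmetric (S[j,i] = S[i,j]). Assembling:

S = [[1.3333, -1.6667],
 [-1.6667, 2.9167]]


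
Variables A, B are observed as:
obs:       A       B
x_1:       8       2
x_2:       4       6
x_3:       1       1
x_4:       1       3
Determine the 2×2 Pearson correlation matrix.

Step 1 — column means:
  mean(A) = (8 + 4 + 1 + 1) / 4 = 14/4 = 3.5
  mean(B) = (2 + 6 + 1 + 3) / 4 = 12/4 = 3

Step 2 — sample variances and covariances s[i,j] = (1/(n-1)) · Σ_k (x_{k,i} - mean_i) · (x_{k,j} - mean_j), with n-1 = 3:
  s[A,A] = ((4.5)·(4.5) + (0.5)·(0.5) + (-2.5)·(-2.5) + (-2.5)·(-2.5)) / 3 = 33/3 = 11
  s[A,B] = ((4.5)·(-1) + (0.5)·(3) + (-2.5)·(-2) + (-2.5)·(0)) / 3 = 2/3 = 0.6667
  s[B,B] = ((-1)·(-1) + (3)·(3) + (-2)·(-2) + (0)·(0)) / 3 = 14/3 = 4.6667
  Sample standard deviations s_i = √(s[i,i]):
  s(A) = √(11) = 3.3166
  s(B) = √(4.6667) = 2.1602

Step 3 — r_{ij} = s_{ij} / (s_i · s_j):
  r[A,A] = 1 (diagonal).
  r[A,B] = 0.6667 / (3.3166 · 2.1602) = 0.6667 / 7.1647 = 0.093
  r[B,B] = 1 (diagonal).

R is symmetric with unit diagonal. Assembling:

R = [[1, 0.093],
 [0.093, 1]]


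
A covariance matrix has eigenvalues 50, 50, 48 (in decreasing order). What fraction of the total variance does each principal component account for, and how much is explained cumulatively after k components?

Step 1 — total variance = trace(Sigma) = Σ λ_i = 50 + 50 + 48 = 148.

Step 2 — fraction explained by component i = λ_i / Σ λ:
  PC1: 50/148 = 0.3378
  PC2: 50/148 = 0.3378
  PC3: 48/148 = 0.3243

Step 3 — cumulative fraction after k components = (λ_1 + ... + λ_k) / Σ λ:
  k = 1: 50/148 = 0.3378
  k = 2: (50 + 50)/148 = 100/148 = 0.6757
  k = 3: (50 + 50 + 48)/148 = 148/148 = 1

Summary (fraction, with percent):

explained: PC1 0.3378 (33.78%), PC2 0.3378 (33.78%), PC3 0.3243 (32.43%);  cumulative: 0.3378, 0.6757, 1


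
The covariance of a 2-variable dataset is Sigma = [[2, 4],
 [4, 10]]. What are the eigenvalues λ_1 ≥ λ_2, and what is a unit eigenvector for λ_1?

Step 1 — characteristic polynomial of 2×2 Sigma:
  det(Sigma - λI) = λ² - trace · λ + det = 0.
  trace = 2 + 10 = 12, det = 2·10 - (4)² = 4.
Step 2 — discriminant:
  Δ = trace² - 4·det = 144 - 16 = 128.
Step 3 — eigenvalues:
  λ = (trace ± √Δ)/2 = (12 ± 11.3137)/2,
  λ_1 = 11.6569,  λ_2 = 0.3431.

Step 4 — unit eigenvector for λ_1: solve (Sigma - λ_1 I)v = 0. First row:
  (2 - 11.6569)·v_x + (4)·v_y = 0, i.e. (-9.6569)·v_x + (4)·v_y = 0,
  so v ∝ (b, λ_1 - a) = (4, 9.6569) = u.
  ||u|| = √((4)² + (9.6569)²) = √(109.2548) ≈ 10.4525,
  v_1 = u/||u|| ≈ (0.3827, 0.9239) (||v_1|| = 1).

λ_1 = 11.6569,  λ_2 = 0.3431;  v_1 ≈ (0.3827, 0.9239)


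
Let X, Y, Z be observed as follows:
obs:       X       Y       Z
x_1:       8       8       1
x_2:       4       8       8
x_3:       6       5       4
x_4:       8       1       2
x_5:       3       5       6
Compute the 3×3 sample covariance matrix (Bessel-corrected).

Step 1 — column means:
  mean(X) = (8 + 4 + 6 + 8 + 3) / 5 = 29/5 = 5.8
  mean(Y) = (8 + 8 + 5 + 1 + 5) / 5 = 27/5 = 5.4
  mean(Z) = (1 + 8 + 4 + 2 + 6) / 5 = 21/5 = 4.2

Step 2 — sample covariance S[i,j] = (1/(n-1)) · Σ_k (x_{k,i} - mean_i) · (x_{k,j} - mean_j), with n-1 = 4.
  S[X,X] = ((2.2)·(2.2) + (-1.8)·(-1.8) + (0.2)·(0.2) + (2.2)·(2.2) + (-2.8)·(-2.8)) / 4 = 20.8/4 = 5.2
  S[X,Y] = ((2.2)·(2.6) + (-1.8)·(2.6) + (0.2)·(-0.4) + (2.2)·(-4.4) + (-2.8)·(-0.4)) / 4 = -7.6/4 = -1.9
  S[X,Z] = ((2.2)·(-3.2) + (-1.8)·(3.8) + (0.2)·(-0.2) + (2.2)·(-2.2) + (-2.8)·(1.8)) / 4 = -23.8/4 = -5.95
  S[Y,Y] = ((2.6)·(2.6) + (2.6)·(2.6) + (-0.4)·(-0.4) + (-4.4)·(-4.4) + (-0.4)·(-0.4)) / 4 = 33.2/4 = 8.3
  S[Y,Z] = ((2.6)·(-3.2) + (2.6)·(3.8) + (-0.4)·(-0.2) + (-4.4)·(-2.2) + (-0.4)·(1.8)) / 4 = 10.6/4 = 2.65
  S[Z,Z] = ((-3.2)·(-3.2) + (3.8)·(3.8) + (-0.2)·(-0.2) + (-2.2)·(-2.2) + (1.8)·(1.8)) / 4 = 32.8/4 = 8.2

S is symmetric (S[j,i] = S[i,j]). Assembling:

S = [[5.2, -1.9, -5.95],
 [-1.9, 8.3, 2.65],
 [-5.95, 2.65, 8.2]]


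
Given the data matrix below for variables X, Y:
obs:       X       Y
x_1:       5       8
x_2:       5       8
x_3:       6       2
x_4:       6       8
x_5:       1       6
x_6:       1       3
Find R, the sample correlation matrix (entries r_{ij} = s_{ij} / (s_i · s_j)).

Step 1 — column means:
  mean(X) = (5 + 5 + 6 + 6 + 1 + 1) / 6 = 24/6 = 4
  mean(Y) = (8 + 8 + 2 + 8 + 6 + 3) / 6 = 35/6 = 5.8333

Step 2 — sample variances and covariances s[i,j] = (1/(n-1)) · Σ_k (x_{k,i} - mean_i) · (x_{k,j} - mean_j), with n-1 = 5:
  s[X,X] = ((1)·(1) + (1)·(1) + (2)·(2) + (2)·(2) + (-3)·(-3) + (-3)·(-3)) / 5 = 28/5 = 5.6
  s[X,Y] = ((1)·(2.1667) + (1)·(2.1667) + (2)·(-3.8333) + (2)·(2.1667) + (-3)·(0.1667) + (-3)·(-2.8333)) / 5 = 9/5 = 1.8
  s[Y,Y] = ((2.1667)·(2.1667) + (2.1667)·(2.1667) + (-3.8333)·(-3.8333) + (2.1667)·(2.1667) + (0.1667)·(0.1667) + (-2.8333)·(-2.8333)) / 5 = 36.8333/5 = 7.3667
  Sample standard deviations s_i = √(s[i,i]):
  s(X) = √(5.6) = 2.3664
  s(Y) = √(7.3667) = 2.7142

Step 3 — r_{ij} = s_{ij} / (s_i · s_j):
  r[X,X] = 1 (diagonal).
  r[X,Y] = 1.8 / (2.3664 · 2.7142) = 1.8 / 6.4229 = 0.2802
  r[Y,Y] = 1 (diagonal).

R is symmetric with unit diagonal. Assembling:

R = [[1, 0.2802],
 [0.2802, 1]]


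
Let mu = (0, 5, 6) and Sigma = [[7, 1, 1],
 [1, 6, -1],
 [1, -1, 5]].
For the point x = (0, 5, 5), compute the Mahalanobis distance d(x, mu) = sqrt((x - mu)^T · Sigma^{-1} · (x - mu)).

Step 1 — centre the observation: (x - mu) = (0, 0, -1).

Step 2 — invert Sigma (cofactor / det for 3×3, or solve directly):
  Sigma^{-1} = [[0.1526, -0.0316, -0.0368],
 [-0.0316, 0.1789, 0.0421],
 [-0.0368, 0.0421, 0.2158]].

Step 3 — form the quadratic (x - mu)^T · Sigma^{-1} · (x - mu):
  Sigma^{-1} · (x - mu) = (0.0368, -0.0421, -0.2158).
  (x - mu)^T · [Sigma^{-1} · (x - mu)] = (0)·(0.0368) + (0)·(-0.0421) + (-1)·(-0.2158) = 0.2158.

Step 4 — take square root: d = √(0.2158) ≈ 0.4645.

d(x, mu) = √(0.2158) ≈ 0.4645


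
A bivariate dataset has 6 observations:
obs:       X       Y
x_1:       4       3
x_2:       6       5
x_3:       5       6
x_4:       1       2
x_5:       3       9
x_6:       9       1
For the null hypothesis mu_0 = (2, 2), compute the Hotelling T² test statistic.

Step 1 — sample mean vector:
  mean(X) = (4 + 6 + 5 + 1 + 3 + 9) / 6 = 28/6 = 4.6667
  mean(Y) = (3 + 5 + 6 + 2 + 9 + 1) / 6 = 26/6 = 4.3333
  x̄ = (4.6667, 4.3333),  deviation x̄ - mu_0 = (4.6667, 4.3333) - (2, 2) = (2.6667, 2.3333).

Step 2 — sample covariance matrix, S[i,j] = (1/(n-1)) · Σ_k (x_{k,i} - mean_i) · (x_{k,j} - mean_j), divisor n-1 = 5:
  S[X,X] = ((-0.6667)·(-0.6667) + (1.3333)·(1.3333) + (0.3333)·(0.3333) + (-3.6667)·(-3.6667) + (-1.6667)·(-1.6667) + (4.3333)·(4.3333)) / 5 = 37.3333/5 = 7.4667
  S[X,Y] = ((-0.6667)·(-1.3333) + (1.3333)·(0.6667) + (0.3333)·(1.6667) + (-3.6667)·(-2.3333) + (-1.6667)·(4.6667) + (4.3333)·(-3.3333)) / 5 = -11.3333/5 = -2.2667
  S[Y,Y] = ((-1.3333)·(-1.3333) + (0.6667)·(0.6667) + (1.6667)·(1.6667) + (-2.3333)·(-2.3333) + (4.6667)·(4.6667) + (-3.3333)·(-3.3333)) / 5 = 43.3333/5 = 8.6667
  S = [[7.4667, -2.2667],
 [-2.2667, 8.6667]].

Step 3 — invert S. det(S) = 7.4667·8.6667 - (-2.2667)² = 59.5733.
  S^{-1} = (1/det) · [[d, -b], [-b, a]] = [[0.1455, 0.038],
 [0.038, 0.1253]].

Step 4 — quadratic form (x̄ - mu_0)^T · S^{-1} · (x̄ - mu_0):
  S^{-1} · (x̄ - mu_0) = (0.4767, 0.3939),
  (x̄ - mu_0)^T · [...] = (2.6667)·(0.4767) + (2.3333)·(0.3939) = 2.1904.

Step 5 — scale by n: T² = 6 · 2.1904 = 13.1423.

T² ≈ 13.1423


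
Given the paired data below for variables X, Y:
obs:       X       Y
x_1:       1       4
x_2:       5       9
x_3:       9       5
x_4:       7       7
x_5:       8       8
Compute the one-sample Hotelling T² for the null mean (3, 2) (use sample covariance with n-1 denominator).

Step 1 — sample mean vector:
  mean(X) = (1 + 5 + 9 + 7 + 8) / 5 = 30/5 = 6
  mean(Y) = (4 + 9 + 5 + 7 + 8) / 5 = 33/5 = 6.6
  x̄ = (6, 6.6),  deviation x̄ - mu_0 = (6, 6.6) - (3, 2) = (3, 4.6).

Step 2 — sample covariance matrix, S[i,j] = (1/(n-1)) · Σ_k (x_{k,i} - mean_i) · (x_{k,j} - mean_j), divisor n-1 = 4:
  S[X,X] = ((-5)·(-5) + (-1)·(-1) + (3)·(3) + (1)·(1) + (2)·(2)) / 4 = 40/4 = 10
  S[X,Y] = ((-5)·(-2.6) + (-1)·(2.4) + (3)·(-1.6) + (1)·(0.4) + (2)·(1.4)) / 4 = 9/4 = 2.25
  S[Y,Y] = ((-2.6)·(-2.6) + (2.4)·(2.4) + (-1.6)·(-1.6) + (0.4)·(0.4) + (1.4)·(1.4)) / 4 = 17.2/4 = 4.3
  S = [[10, 2.25],
 [2.25, 4.3]].

Step 3 — invert S. det(S) = 10·4.3 - (2.25)² = 37.9375.
  S^{-1} = (1/det) · [[d, -b], [-b, a]] = [[0.1133, -0.0593],
 [-0.0593, 0.2636]].

Step 4 — quadratic form (x̄ - mu_0)^T · S^{-1} · (x̄ - mu_0):
  S^{-1} · (x̄ - mu_0) = (0.0672, 1.0346),
  (x̄ - mu_0)^T · [...] = (3)·(0.0672) + (4.6)·(1.0346) = 4.9608.

Step 5 — scale by n: T² = 5 · 4.9608 = 24.804.

T² ≈ 24.804


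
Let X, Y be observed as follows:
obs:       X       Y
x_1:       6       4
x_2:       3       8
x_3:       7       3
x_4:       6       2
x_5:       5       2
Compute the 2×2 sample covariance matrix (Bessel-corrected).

Step 1 — column means:
  mean(X) = (6 + 3 + 7 + 6 + 5) / 5 = 27/5 = 5.4
  mean(Y) = (4 + 8 + 3 + 2 + 2) / 5 = 19/5 = 3.8

Step 2 — sample covariance S[i,j] = (1/(n-1)) · Σ_k (x_{k,i} - mean_i) · (x_{k,j} - mean_j), with n-1 = 4.
  S[X,X] = ((0.6)·(0.6) + (-2.4)·(-2.4) + (1.6)·(1.6) + (0.6)·(0.6) + (-0.4)·(-0.4)) / 4 = 9.2/4 = 2.3
  S[X,Y] = ((0.6)·(0.2) + (-2.4)·(4.2) + (1.6)·(-0.8) + (0.6)·(-1.8) + (-0.4)·(-1.8)) / 4 = -11.6/4 = -2.9
  S[Y,Y] = ((0.2)·(0.2) + (4.2)·(4.2) + (-0.8)·(-0.8) + (-1.8)·(-1.8) + (-1.8)·(-1.8)) / 4 = 24.8/4 = 6.2

S is symmetric (S[j,i] = S[i,j]). Assembling:

S = [[2.3, -2.9],
 [-2.9, 6.2]]


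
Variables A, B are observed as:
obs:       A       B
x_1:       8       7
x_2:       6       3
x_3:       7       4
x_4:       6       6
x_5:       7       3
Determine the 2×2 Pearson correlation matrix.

Step 1 — column means:
  mean(A) = (8 + 6 + 7 + 6 + 7) / 5 = 34/5 = 6.8
  mean(B) = (7 + 3 + 4 + 6 + 3) / 5 = 23/5 = 4.6

Step 2 — sample variances and covariances s[i,j] = (1/(n-1)) · Σ_k (x_{k,i} - mean_i) · (x_{k,j} - mean_j), with n-1 = 4:
  s[A,A] = ((1.2)·(1.2) + (-0.8)·(-0.8) + (0.2)·(0.2) + (-0.8)·(-0.8) + (0.2)·(0.2)) / 4 = 2.8/4 = 0.7
  s[A,B] = ((1.2)·(2.4) + (-0.8)·(-1.6) + (0.2)·(-0.6) + (-0.8)·(1.4) + (0.2)·(-1.6)) / 4 = 2.6/4 = 0.65
  s[B,B] = ((2.4)·(2.4) + (-1.6)·(-1.6) + (-0.6)·(-0.6) + (1.4)·(1.4) + (-1.6)·(-1.6)) / 4 = 13.2/4 = 3.3
  Sample standard deviations s_i = √(s[i,i]):
  s(A) = √(0.7) = 0.8367
  s(B) = √(3.3) = 1.8166

Step 3 — r_{ij} = s_{ij} / (s_i · s_j):
  r[A,A] = 1 (diagonal).
  r[A,B] = 0.65 / (0.8367 · 1.8166) = 0.65 / 1.5199 = 0.4277
  r[B,B] = 1 (diagonal).

R is symmetric with unit diagonal. Assembling:

R = [[1, 0.4277],
 [0.4277, 1]]


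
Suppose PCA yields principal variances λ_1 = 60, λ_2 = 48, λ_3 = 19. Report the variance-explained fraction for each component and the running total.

Step 1 — total variance = trace(Sigma) = Σ λ_i = 60 + 48 + 19 = 127.

Step 2 — fraction explained by component i = λ_i / Σ λ:
  PC1: 60/127 = 0.4724
  PC2: 48/127 = 0.378
  PC3: 19/127 = 0.1496

Step 3 — cumulative fraction after k components = (λ_1 + ... + λ_k) / Σ λ:
  k = 1: 60/127 = 0.4724
  k = 2: (60 + 48)/127 = 108/127 = 0.8504
  k = 3: (60 + 48 + 19)/127 = 127/127 = 1

Summary (fraction, with percent):

explained: PC1 0.4724 (47.24%), PC2 0.378 (37.8%), PC3 0.1496 (14.96%);  cumulative: 0.4724, 0.8504, 1


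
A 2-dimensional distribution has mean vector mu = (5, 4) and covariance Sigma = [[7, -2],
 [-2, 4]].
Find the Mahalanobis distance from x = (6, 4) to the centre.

Step 1 — centre the observation: (x - mu) = (1, 0).

Step 2 — invert Sigma. det(Sigma) = 7·4 - (-2)² = 24.
  Sigma^{-1} = (1/det) · [[d, -b], [-b, a]] = [[0.1667, 0.0833],
 [0.0833, 0.2917]].

Step 3 — form the quadratic (x - mu)^T · Sigma^{-1} · (x - mu):
  Sigma^{-1} · (x - mu) = (0.1667, 0.0833).
  (x - mu)^T · [Sigma^{-1} · (x - mu)] = (1)·(0.1667) + (0)·(0.0833) = 0.1667.

Step 4 — take square root: d = √(0.1667) ≈ 0.4082.

d(x, mu) = √(0.1667) ≈ 0.4082


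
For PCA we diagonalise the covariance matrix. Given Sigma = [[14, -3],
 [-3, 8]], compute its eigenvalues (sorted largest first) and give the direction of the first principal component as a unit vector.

Step 1 — characteristic polynomial of 2×2 Sigma:
  det(Sigma - λI) = λ² - trace · λ + det = 0.
  trace = 14 + 8 = 22, det = 14·8 - (-3)² = 103.
Step 2 — discriminant:
  Δ = trace² - 4·det = 484 - 412 = 72.
Step 3 — eigenvalues:
  λ = (trace ± √Δ)/2 = (22 ± 8.4853)/2,
  λ_1 = 15.2426,  λ_2 = 6.7574.

Step 4 — unit eigenvector for λ_1: solve (Sigma - λ_1 I)v = 0. First row:
  (14 - 15.2426)·v_x + (-3)·v_y = 0, i.e. (-1.2426)·v_x + (-3)·v_y = 0,
  so v ∝ (b, λ_1 - a) = (-3, 1.2426); multiply by -1 so the first entry is positive: u = (3, -1.2426).
  ||u|| = √((3)² + (-1.2426)²) = √(10.5442) ≈ 3.2472,
  v_1 = u/||u|| ≈ (0.9239, -0.3827) (||v_1|| = 1).

λ_1 = 15.2426,  λ_2 = 6.7574;  v_1 ≈ (0.9239, -0.3827)


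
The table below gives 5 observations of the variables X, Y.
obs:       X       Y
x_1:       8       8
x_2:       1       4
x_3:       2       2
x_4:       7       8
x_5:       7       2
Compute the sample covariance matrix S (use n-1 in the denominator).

Step 1 — column means:
  mean(X) = (8 + 1 + 2 + 7 + 7) / 5 = 25/5 = 5
  mean(Y) = (8 + 4 + 2 + 8 + 2) / 5 = 24/5 = 4.8

Step 2 — sample covariance S[i,j] = (1/(n-1)) · Σ_k (x_{k,i} - mean_i) · (x_{k,j} - mean_j), with n-1 = 4.
  S[X,X] = ((3)·(3) + (-4)·(-4) + (-3)·(-3) + (2)·(2) + (2)·(2)) / 4 = 42/4 = 10.5
  S[X,Y] = ((3)·(3.2) + (-4)·(-0.8) + (-3)·(-2.8) + (2)·(3.2) + (2)·(-2.8)) / 4 = 22/4 = 5.5
  S[Y,Y] = ((3.2)·(3.2) + (-0.8)·(-0.8) + (-2.8)·(-2.8) + (3.2)·(3.2) + (-2.8)·(-2.8)) / 4 = 36.8/4 = 9.2

S is symmetric (S[j,i] = S[i,j]). Assembling:

S = [[10.5, 5.5],
 [5.5, 9.2]]


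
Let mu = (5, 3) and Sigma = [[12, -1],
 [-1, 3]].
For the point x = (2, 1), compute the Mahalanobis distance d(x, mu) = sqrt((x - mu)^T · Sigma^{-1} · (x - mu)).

Step 1 — centre the observation: (x - mu) = (-3, -2).

Step 2 — invert Sigma. det(Sigma) = 12·3 - (-1)² = 35.
  Sigma^{-1} = (1/det) · [[d, -b], [-b, a]] = [[0.0857, 0.0286],
 [0.0286, 0.3429]].

Step 3 — form the quadratic (x - mu)^T · Sigma^{-1} · (x - mu):
  Sigma^{-1} · (x - mu) = (-0.3143, -0.7714).
  (x - mu)^T · [Sigma^{-1} · (x - mu)] = (-3)·(-0.3143) + (-2)·(-0.7714) = 2.4857.

Step 4 — take square root: d = √(2.4857) ≈ 1.5766.

d(x, mu) = √(2.4857) ≈ 1.5766


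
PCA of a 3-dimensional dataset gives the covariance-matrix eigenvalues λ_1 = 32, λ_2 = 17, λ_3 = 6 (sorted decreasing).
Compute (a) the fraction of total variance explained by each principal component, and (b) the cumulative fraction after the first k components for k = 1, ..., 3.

Step 1 — total variance = trace(Sigma) = Σ λ_i = 32 + 17 + 6 = 55.

Step 2 — fraction explained by component i = λ_i / Σ λ:
  PC1: 32/55 = 0.5818
  PC2: 17/55 = 0.3091
  PC3: 6/55 = 0.1091

Step 3 — cumulative fraction after k components = (λ_1 + ... + λ_k) / Σ λ:
  k = 1: 32/55 = 0.5818
  k = 2: (32 + 17)/55 = 49/55 = 0.8909
  k = 3: (32 + 17 + 6)/55 = 55/55 = 1

Summary (fraction, with percent):

explained: PC1 0.5818 (58.18%), PC2 0.3091 (30.91%), PC3 0.1091 (10.91%);  cumulative: 0.5818, 0.8909, 1


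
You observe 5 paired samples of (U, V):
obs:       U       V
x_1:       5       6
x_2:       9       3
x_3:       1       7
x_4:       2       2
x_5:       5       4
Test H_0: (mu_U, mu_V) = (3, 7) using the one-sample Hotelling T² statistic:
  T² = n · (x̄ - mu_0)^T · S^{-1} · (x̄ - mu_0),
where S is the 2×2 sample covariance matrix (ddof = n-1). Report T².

Step 1 — sample mean vector:
  mean(U) = (5 + 9 + 1 + 2 + 5) / 5 = 22/5 = 4.4
  mean(V) = (6 + 3 + 7 + 2 + 4) / 5 = 22/5 = 4.4
  x̄ = (4.4, 4.4),  deviation x̄ - mu_0 = (4.4, 4.4) - (3, 7) = (1.4, -2.6).

Step 2 — sample covariance matrix, S[i,j] = (1/(n-1)) · Σ_k (x_{k,i} - mean_i) · (x_{k,j} - mean_j), divisor n-1 = 4:
  S[U,U] = ((0.6)·(0.6) + (4.6)·(4.6) + (-3.4)·(-3.4) + (-2.4)·(-2.4) + (0.6)·(0.6)) / 4 = 39.2/4 = 9.8
  S[U,V] = ((0.6)·(1.6) + (4.6)·(-1.4) + (-3.4)·(2.6) + (-2.4)·(-2.4) + (0.6)·(-0.4)) / 4 = -8.8/4 = -2.2
  S[V,V] = ((1.6)·(1.6) + (-1.4)·(-1.4) + (2.6)·(2.6) + (-2.4)·(-2.4) + (-0.4)·(-0.4)) / 4 = 17.2/4 = 4.3
  S = [[9.8, -2.2],
 [-2.2, 4.3]].

Step 3 — invert S. det(S) = 9.8·4.3 - (-2.2)² = 37.3.
  S^{-1} = (1/det) · [[d, -b], [-b, a]] = [[0.1153, 0.059],
 [0.059, 0.2627]].

Step 4 — quadratic form (x̄ - mu_0)^T · S^{-1} · (x̄ - mu_0):
  S^{-1} · (x̄ - mu_0) = (0.008, -0.6005),
  (x̄ - mu_0)^T · [...] = (1.4)·(0.008) + (-2.6)·(-0.6005) = 1.5727.

Step 5 — scale by n: T² = 5 · 1.5727 = 7.8633.

T² ≈ 7.8633


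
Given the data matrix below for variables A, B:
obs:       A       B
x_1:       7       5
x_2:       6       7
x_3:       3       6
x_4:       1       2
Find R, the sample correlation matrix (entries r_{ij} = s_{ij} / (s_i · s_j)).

Step 1 — column means:
  mean(A) = (7 + 6 + 3 + 1) / 4 = 17/4 = 4.25
  mean(B) = (5 + 7 + 6 + 2) / 4 = 20/4 = 5

Step 2 — sample variances and covariances s[i,j] = (1/(n-1)) · Σ_k (x_{k,i} - mean_i) · (x_{k,j} - mean_j), with n-1 = 3:
  s[A,A] = ((2.75)·(2.75) + (1.75)·(1.75) + (-1.25)·(-1.25) + (-3.25)·(-3.25)) / 3 = 22.75/3 = 7.5833
  s[A,B] = ((2.75)·(0) + (1.75)·(2) + (-1.25)·(1) + (-3.25)·(-3)) / 3 = 12/3 = 4
  s[B,B] = ((0)·(0) + (2)·(2) + (1)·(1) + (-3)·(-3)) / 3 = 14/3 = 4.6667
  Sample standard deviations s_i = √(s[i,i]):
  s(A) = √(7.5833) = 2.7538
  s(B) = √(4.6667) = 2.1602

Step 3 — r_{ij} = s_{ij} / (s_i · s_j):
  r[A,A] = 1 (diagonal).
  r[A,B] = 4 / (2.7538 · 2.1602) = 4 / 5.9489 = 0.6724
  r[B,B] = 1 (diagonal).

R is symmetric with unit diagonal. Assembling:

R = [[1, 0.6724],
 [0.6724, 1]]


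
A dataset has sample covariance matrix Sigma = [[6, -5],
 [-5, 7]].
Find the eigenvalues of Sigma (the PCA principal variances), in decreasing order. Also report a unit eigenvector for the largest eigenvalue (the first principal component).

Step 1 — characteristic polynomial of 2×2 Sigma:
  det(Sigma - λI) = λ² - trace · λ + det = 0.
  trace = 6 + 7 = 13, det = 6·7 - (-5)² = 17.
Step 2 — discriminant:
  Δ = trace² - 4·det = 169 - 68 = 101.
Step 3 — eigenvalues:
  λ = (trace ± √Δ)/2 = (13 ± 10.0499)/2,
  λ_1 = 11.5249,  λ_2 = 1.4751.

Step 4 — unit eigenvector for λ_1: solve (Sigma - λ_1 I)v = 0. First row:
  (6 - 11.5249)·v_x + (-5)·v_y = 0, i.e. (-5.5249)·v_x + (-5)·v_y = 0,
  so v ∝ (b, λ_1 - a) = (-5, 5.5249); multiply by -1 so the first entry is positive: u = (5, -5.5249).
  ||u|| = √((5)² + (-5.5249)²) = √(55.5249) ≈ 7.4515,
  v_1 = u/||u|| ≈ (0.671, -0.7415) (||v_1|| = 1).

λ_1 = 11.5249,  λ_2 = 1.4751;  v_1 ≈ (0.671, -0.7415)


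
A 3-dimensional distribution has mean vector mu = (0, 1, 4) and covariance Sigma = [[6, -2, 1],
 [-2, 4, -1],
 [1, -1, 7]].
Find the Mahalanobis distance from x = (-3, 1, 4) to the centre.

Step 1 — centre the observation: (x - mu) = (-3, 0, 0).

Step 2 — invert Sigma (cofactor / det for 3×3, or solve directly):
  Sigma^{-1} = [[0.2015, 0.097, -0.0149],
 [0.097, 0.306, 0.0299],
 [-0.0149, 0.0299, 0.1493]].

Step 3 — form the quadratic (x - mu)^T · Sigma^{-1} · (x - mu):
  Sigma^{-1} · (x - mu) = (-0.6045, -0.291, 0.0448).
  (x - mu)^T · [Sigma^{-1} · (x - mu)] = (-3)·(-0.6045) + (0)·(-0.291) + (0)·(0.0448) = 1.8134.

Step 4 — take square root: d = √(1.8134) ≈ 1.3466.

d(x, mu) = √(1.8134) ≈ 1.3466


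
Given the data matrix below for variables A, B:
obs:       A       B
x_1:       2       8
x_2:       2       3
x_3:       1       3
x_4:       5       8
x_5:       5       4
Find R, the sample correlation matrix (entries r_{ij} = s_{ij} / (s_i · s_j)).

Step 1 — column means:
  mean(A) = (2 + 2 + 1 + 5 + 5) / 5 = 15/5 = 3
  mean(B) = (8 + 3 + 3 + 8 + 4) / 5 = 26/5 = 5.2

Step 2 — sample variances and covariances s[i,j] = (1/(n-1)) · Σ_k (x_{k,i} - mean_i) · (x_{k,j} - mean_j), with n-1 = 4:
  s[A,A] = ((-1)·(-1) + (-1)·(-1) + (-2)·(-2) + (2)·(2) + (2)·(2)) / 4 = 14/4 = 3.5
  s[A,B] = ((-1)·(2.8) + (-1)·(-2.2) + (-2)·(-2.2) + (2)·(2.8) + (2)·(-1.2)) / 4 = 7/4 = 1.75
  s[B,B] = ((2.8)·(2.8) + (-2.2)·(-2.2) + (-2.2)·(-2.2) + (2.8)·(2.8) + (-1.2)·(-1.2)) / 4 = 26.8/4 = 6.7
  Sample standard deviations s_i = √(s[i,i]):
  s(A) = √(3.5) = 1.8708
  s(B) = √(6.7) = 2.5884

Step 3 — r_{ij} = s_{ij} / (s_i · s_j):
  r[A,A] = 1 (diagonal).
  r[A,B] = 1.75 / (1.8708 · 2.5884) = 1.75 / 4.8425 = 0.3614
  r[B,B] = 1 (diagonal).

R is symmetric with unit diagonal. Assembling:

R = [[1, 0.3614],
 [0.3614, 1]]


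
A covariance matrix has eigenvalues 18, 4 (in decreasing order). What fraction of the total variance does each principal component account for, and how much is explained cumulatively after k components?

Step 1 — total variance = trace(Sigma) = Σ λ_i = 18 + 4 = 22.

Step 2 — fraction explained by component i = λ_i / Σ λ:
  PC1: 18/22 = 0.8182
  PC2: 4/22 = 0.1818

Step 3 — cumulative fraction after k components = (λ_1 + ... + λ_k) / Σ λ:
  k = 1: 18/22 = 0.8182
  k = 2: (18 + 4)/22 = 22/22 = 1

Summary (fraction, with percent):

explained: PC1 0.8182 (81.82%), PC2 0.1818 (18.18%);  cumulative: 0.8182, 1


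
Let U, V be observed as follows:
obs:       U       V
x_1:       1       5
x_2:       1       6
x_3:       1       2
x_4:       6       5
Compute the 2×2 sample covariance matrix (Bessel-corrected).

Step 1 — column means:
  mean(U) = (1 + 1 + 1 + 6) / 4 = 9/4 = 2.25
  mean(V) = (5 + 6 + 2 + 5) / 4 = 18/4 = 4.5

Step 2 — sample covariance S[i,j] = (1/(n-1)) · Σ_k (x_{k,i} - mean_i) · (x_{k,j} - mean_j), with n-1 = 3.
  S[U,U] = ((-1.25)·(-1.25) + (-1.25)·(-1.25) + (-1.25)·(-1.25) + (3.75)·(3.75)) / 3 = 18.75/3 = 6.25
  S[U,V] = ((-1.25)·(0.5) + (-1.25)·(1.5) + (-1.25)·(-2.5) + (3.75)·(0.5)) / 3 = 2.5/3 = 0.8333
  S[V,V] = ((0.5)·(0.5) + (1.5)·(1.5) + (-2.5)·(-2.5) + (0.5)·(0.5)) / 3 = 9/3 = 3

S is symmetric (S[j,i] = S[i,j]). Assembling:

S = [[6.25, 0.8333],
 [0.8333, 3]]


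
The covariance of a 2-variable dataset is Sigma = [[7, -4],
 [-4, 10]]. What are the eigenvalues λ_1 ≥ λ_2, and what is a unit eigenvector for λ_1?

Step 1 — characteristic polynomial of 2×2 Sigma:
  det(Sigma - λI) = λ² - trace · λ + det = 0.
  trace = 7 + 10 = 17, det = 7·10 - (-4)² = 54.
Step 2 — discriminant:
  Δ = trace² - 4·det = 289 - 216 = 73.
Step 3 — eigenvalues:
  λ = (trace ± √Δ)/2 = (17 ± 8.544)/2,
  λ_1 = 12.772,  λ_2 = 4.228.

Step 4 — unit eigenvector for λ_1: solve (Sigma - λ_1 I)v = 0. First row:
  (7 - 12.772)·v_x + (-4)·v_y = 0, i.e. (-5.772)·v_x + (-4)·v_y = 0,
  so v ∝ (b, λ_1 - a) = (-4, 5.772); multiply by -1 so the first entry is positive: u = (4, -5.772).
  ||u|| = √((4)² + (-5.772)²) = √(49.316) ≈ 7.0225,
  v_1 = u/||u|| ≈ (0.5696, -0.8219) (||v_1|| = 1).

λ_1 = 12.772,  λ_2 = 4.228;  v_1 ≈ (0.5696, -0.8219)


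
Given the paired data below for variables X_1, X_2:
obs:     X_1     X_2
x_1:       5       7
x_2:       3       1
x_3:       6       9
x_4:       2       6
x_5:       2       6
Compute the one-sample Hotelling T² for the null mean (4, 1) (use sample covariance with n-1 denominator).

Step 1 — sample mean vector:
  mean(X_1) = (5 + 3 + 6 + 2 + 2) / 5 = 18/5 = 3.6
  mean(X_2) = (7 + 1 + 9 + 6 + 6) / 5 = 29/5 = 5.8
  x̄ = (3.6, 5.8),  deviation x̄ - mu_0 = (3.6, 5.8) - (4, 1) = (-0.4, 4.8).

Step 2 — sample covariance matrix, S[i,j] = (1/(n-1)) · Σ_k (x_{k,i} - mean_i) · (x_{k,j} - mean_j), divisor n-1 = 4:
  S[X_1,X_1] = ((1.4)·(1.4) + (-0.6)·(-0.6) + (2.4)·(2.4) + (-1.6)·(-1.6) + (-1.6)·(-1.6)) / 4 = 13.2/4 = 3.3
  S[X_1,X_2] = ((1.4)·(1.2) + (-0.6)·(-4.8) + (2.4)·(3.2) + (-1.6)·(0.2) + (-1.6)·(0.2)) / 4 = 11.6/4 = 2.9
  S[X_2,X_2] = ((1.2)·(1.2) + (-4.8)·(-4.8) + (3.2)·(3.2) + (0.2)·(0.2) + (0.2)·(0.2)) / 4 = 34.8/4 = 8.7
  S = [[3.3, 2.9],
 [2.9, 8.7]].

Step 3 — invert S. det(S) = 3.3·8.7 - (2.9)² = 20.3.
  S^{-1} = (1/det) · [[d, -b], [-b, a]] = [[0.4286, -0.1429],
 [-0.1429, 0.1626]].

Step 4 — quadratic form (x̄ - mu_0)^T · S^{-1} · (x̄ - mu_0):
  S^{-1} · (x̄ - mu_0) = (-0.8571, 0.8374),
  (x̄ - mu_0)^T · [...] = (-0.4)·(-0.8571) + (4.8)·(0.8374) = 4.3626.

Step 5 — scale by n: T² = 5 · 4.3626 = 21.8128.

T² ≈ 21.8128


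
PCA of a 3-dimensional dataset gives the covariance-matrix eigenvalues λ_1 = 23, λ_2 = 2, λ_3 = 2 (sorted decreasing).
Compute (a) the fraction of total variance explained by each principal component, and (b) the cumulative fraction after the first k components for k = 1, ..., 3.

Step 1 — total variance = trace(Sigma) = Σ λ_i = 23 + 2 + 2 = 27.

Step 2 — fraction explained by component i = λ_i / Σ λ:
  PC1: 23/27 = 0.8519
  PC2: 2/27 = 0.0741
  PC3: 2/27 = 0.0741

Step 3 — cumulative fraction after k components = (λ_1 + ... + λ_k) / Σ λ:
  k = 1: 23/27 = 0.8519
  k = 2: (23 + 2)/27 = 25/27 = 0.9259
  k = 3: (23 + 2 + 2)/27 = 27/27 = 1

Summary (fraction, with percent):

explained: PC1 0.8519 (85.19%), PC2 0.0741 (7.41%), PC3 0.0741 (7.41%);  cumulative: 0.8519, 0.9259, 1


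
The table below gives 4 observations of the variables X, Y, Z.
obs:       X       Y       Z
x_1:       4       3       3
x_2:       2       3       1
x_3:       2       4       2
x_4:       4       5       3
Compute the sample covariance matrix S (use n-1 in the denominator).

Step 1 — column means:
  mean(X) = (4 + 2 + 2 + 4) / 4 = 12/4 = 3
  mean(Y) = (3 + 3 + 4 + 5) / 4 = 15/4 = 3.75
  mean(Z) = (3 + 1 + 2 + 3) / 4 = 9/4 = 2.25

Step 2 — sample covariance S[i,j] = (1/(n-1)) · Σ_k (x_{k,i} - mean_i) · (x_{k,j} - mean_j), with n-1 = 3.
  S[X,X] = ((1)·(1) + (-1)·(-1) + (-1)·(-1) + (1)·(1)) / 3 = 4/3 = 1.3333
  S[X,Y] = ((1)·(-0.75) + (-1)·(-0.75) + (-1)·(0.25) + (1)·(1.25)) / 3 = 1/3 = 0.3333
  S[X,Z] = ((1)·(0.75) + (-1)·(-1.25) + (-1)·(-0.25) + (1)·(0.75)) / 3 = 3/3 = 1
  S[Y,Y] = ((-0.75)·(-0.75) + (-0.75)·(-0.75) + (0.25)·(0.25) + (1.25)·(1.25)) / 3 = 2.75/3 = 0.9167
  S[Y,Z] = ((-0.75)·(0.75) + (-0.75)·(-1.25) + (0.25)·(-0.25) + (1.25)·(0.75)) / 3 = 1.25/3 = 0.4167
  S[Z,Z] = ((0.75)·(0.75) + (-1.25)·(-1.25) + (-0.25)·(-0.25) + (0.75)·(0.75)) / 3 = 2.75/3 = 0.9167

S is symmetric (S[j,i] = S[i,j]). Assembling:

S = [[1.3333, 0.3333, 1],
 [0.3333, 0.9167, 0.4167],
 [1, 0.4167, 0.9167]]


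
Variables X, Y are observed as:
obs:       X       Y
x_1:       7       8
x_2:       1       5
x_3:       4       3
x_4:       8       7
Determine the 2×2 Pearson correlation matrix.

Step 1 — column means:
  mean(X) = (7 + 1 + 4 + 8) / 4 = 20/4 = 5
  mean(Y) = (8 + 5 + 3 + 7) / 4 = 23/4 = 5.75

Step 2 — sample variances and covariances s[i,j] = (1/(n-1)) · Σ_k (x_{k,i} - mean_i) · (x_{k,j} - mean_j), with n-1 = 3:
  s[X,X] = ((2)·(2) + (-4)·(-4) + (-1)·(-1) + (3)·(3)) / 3 = 30/3 = 10
  s[X,Y] = ((2)·(2.25) + (-4)·(-0.75) + (-1)·(-2.75) + (3)·(1.25)) / 3 = 14/3 = 4.6667
  s[Y,Y] = ((2.25)·(2.25) + (-0.75)·(-0.75) + (-2.75)·(-2.75) + (1.25)·(1.25)) / 3 = 14.75/3 = 4.9167
  Sample standard deviations s_i = √(s[i,i]):
  s(X) = √(10) = 3.1623
  s(Y) = √(4.9167) = 2.2174

Step 3 — r_{ij} = s_{ij} / (s_i · s_j):
  r[X,X] = 1 (diagonal).
  r[X,Y] = 4.6667 / (3.1623 · 2.2174) = 4.6667 / 7.0119 = 0.6655
  r[Y,Y] = 1 (diagonal).

R is symmetric with unit diagonal. Assembling:

R = [[1, 0.6655],
 [0.6655, 1]]


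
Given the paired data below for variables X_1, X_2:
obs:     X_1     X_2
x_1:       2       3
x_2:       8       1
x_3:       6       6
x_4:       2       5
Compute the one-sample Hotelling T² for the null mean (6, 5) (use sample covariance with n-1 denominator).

Step 1 — sample mean vector:
  mean(X_1) = (2 + 8 + 6 + 2) / 4 = 18/4 = 4.5
  mean(X_2) = (3 + 1 + 6 + 5) / 4 = 15/4 = 3.75
  x̄ = (4.5, 3.75),  deviation x̄ - mu_0 = (4.5, 3.75) - (6, 5) = (-1.5, -1.25).

Step 2 — sample covariance matrix, S[i,j] = (1/(n-1)) · Σ_k (x_{k,i} - mean_i) · (x_{k,j} - mean_j), divisor n-1 = 3:
  S[X_1,X_1] = ((-2.5)·(-2.5) + (3.5)·(3.5) + (1.5)·(1.5) + (-2.5)·(-2.5)) / 3 = 27/3 = 9
  S[X_1,X_2] = ((-2.5)·(-0.75) + (3.5)·(-2.75) + (1.5)·(2.25) + (-2.5)·(1.25)) / 3 = -7.5/3 = -2.5
  S[X_2,X_2] = ((-0.75)·(-0.75) + (-2.75)·(-2.75) + (2.25)·(2.25) + (1.25)·(1.25)) / 3 = 14.75/3 = 4.9167
  S = [[9, -2.5],
 [-2.5, 4.9167]].

Step 3 — invert S. det(S) = 9·4.9167 - (-2.5)² = 38.
  S^{-1} = (1/det) · [[d, -b], [-b, a]] = [[0.1294, 0.0658],
 [0.0658, 0.2368]].

Step 4 — quadratic form (x̄ - mu_0)^T · S^{-1} · (x̄ - mu_0):
  S^{-1} · (x̄ - mu_0) = (-0.2763, -0.3947),
  (x̄ - mu_0)^T · [...] = (-1.5)·(-0.2763) + (-1.25)·(-0.3947) = 0.9079.

Step 5 — scale by n: T² = 4 · 0.9079 = 3.6316.

T² ≈ 3.6316


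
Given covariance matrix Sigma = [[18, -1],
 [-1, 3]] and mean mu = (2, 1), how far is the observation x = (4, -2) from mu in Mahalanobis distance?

Step 1 — centre the observation: (x - mu) = (2, -3).

Step 2 — invert Sigma. det(Sigma) = 18·3 - (-1)² = 53.
  Sigma^{-1} = (1/det) · [[d, -b], [-b, a]] = [[0.0566, 0.0189],
 [0.0189, 0.3396]].

Step 3 — form the quadratic (x - mu)^T · Sigma^{-1} · (x - mu):
  Sigma^{-1} · (x - mu) = (0.0566, -0.9811).
  (x - mu)^T · [Sigma^{-1} · (x - mu)] = (2)·(0.0566) + (-3)·(-0.9811) = 3.0566.

Step 4 — take square root: d = √(3.0566) ≈ 1.7483.

d(x, mu) = √(3.0566) ≈ 1.7483


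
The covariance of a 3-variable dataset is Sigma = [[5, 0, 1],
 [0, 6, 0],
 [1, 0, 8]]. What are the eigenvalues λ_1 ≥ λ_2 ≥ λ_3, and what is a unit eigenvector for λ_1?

Step 1 — characteristic polynomial p(λ) = det(λI - Sigma) = λ³ - tr·λ² + c_1·λ - det, where tr = trace, c_1 = sum of the principal 2×2 minors, det = det(Sigma):
  tr = 5 + 6 + 8 = 19,
  c_1 = (5·6 - (0)²) + (5·8 - (1)²) + (6·8 - (0)²) = 30 + 39 + 48 = 117,
  det = 5·(6·8 - (0)²) - (0)·((0)·8 - (0)·(1)) + (1)·((0)·(0) - 6·(1)) = 5·(48) - (0)·(0) + (1)·(-6) = 234.
  So p(λ) = λ³ - 19λ² + 117λ - 234.
Step 2 — look for an integer root (rational root theorem: any rational root is an integer divisor of 234). Testing λ = 6:
  p(6) = 216 - 684 + 702 - 234 = 0  ✓
  Dividing out (λ - 6): p(λ) = (λ - 6)(λ² - 13λ + 39).
Step 3 — remaining eigenvalues from the quadratic λ² - 13λ + 39 = 0:
  Δ = 13² - 4·39 = 169 - 156 = 13,  λ = (13 ± √13)/2 = (13 ± 3.6056)/2 ≈ 8.3028 or 4.6972.
  Sorted: λ_1 = 8.3028,  λ_2 = 6,  λ_3 = 4.6972  (check: sum = 19 = tr ✓).

Step 4 — unit eigenvector for λ_1 ≈ 8.3028: v spans the null space of (Sigma - λ_1 I), whose rows are
  r_1 = (-3.3028, 0, 1),  r_2 = (0, -2.3028, 0),  r_3 = (1, 0, -0.3028).
  v is orthogonal to every row, so take v ∝ r_1 × r_2 = ((0)·(0) - (1)·(-2.3028), (1)·(0) - (-3.3028)·(0), (-3.3028)·(-2.3028) - (0)·(0)) ≈ (2.3028, 0, 7.6056).
  Let u = (2.3028, 0, 7.6056).
  ||u|| = √((2.3028)² + (0)² + (7.6056)²) = √(63.1472) ≈ 7.9465,  v_1 = u/||u|| ≈ (0.2898, 0, 0.9571) (||v_1|| = 1).

λ_1 = 8.3028,  λ_2 = 6,  λ_3 = 4.6972;  v_1 ≈ (0.2898, 0, 0.9571)


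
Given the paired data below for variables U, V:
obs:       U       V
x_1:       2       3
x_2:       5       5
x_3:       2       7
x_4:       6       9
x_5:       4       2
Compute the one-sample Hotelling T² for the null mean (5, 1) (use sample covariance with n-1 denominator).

Step 1 — sample mean vector:
  mean(U) = (2 + 5 + 2 + 6 + 4) / 5 = 19/5 = 3.8
  mean(V) = (3 + 5 + 7 + 9 + 2) / 5 = 26/5 = 5.2
  x̄ = (3.8, 5.2),  deviation x̄ - mu_0 = (3.8, 5.2) - (5, 1) = (-1.2, 4.2).

Step 2 — sample covariance matrix, S[i,j] = (1/(n-1)) · Σ_k (x_{k,i} - mean_i) · (x_{k,j} - mean_j), divisor n-1 = 4:
  S[U,U] = ((-1.8)·(-1.8) + (1.2)·(1.2) + (-1.8)·(-1.8) + (2.2)·(2.2) + (0.2)·(0.2)) / 4 = 12.8/4 = 3.2
  S[U,V] = ((-1.8)·(-2.2) + (1.2)·(-0.2) + (-1.8)·(1.8) + (2.2)·(3.8) + (0.2)·(-3.2)) / 4 = 8.2/4 = 2.05
  S[V,V] = ((-2.2)·(-2.2) + (-0.2)·(-0.2) + (1.8)·(1.8) + (3.8)·(3.8) + (-3.2)·(-3.2)) / 4 = 32.8/4 = 8.2
  S = [[3.2, 2.05],
 [2.05, 8.2]].

Step 3 — invert S. det(S) = 3.2·8.2 - (2.05)² = 22.0375.
  S^{-1} = (1/det) · [[d, -b], [-b, a]] = [[0.3721, -0.093],
 [-0.093, 0.1452]].

Step 4 — quadratic form (x̄ - mu_0)^T · S^{-1} · (x̄ - mu_0):
  S^{-1} · (x̄ - mu_0) = (-0.8372, 0.7215),
  (x̄ - mu_0)^T · [...] = (-1.2)·(-0.8372) + (4.2)·(0.7215) = 4.0349.

Step 5 — scale by n: T² = 5 · 4.0349 = 20.1747.

T² ≈ 20.1747


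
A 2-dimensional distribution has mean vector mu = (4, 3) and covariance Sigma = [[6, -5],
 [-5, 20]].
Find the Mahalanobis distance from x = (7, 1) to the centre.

Step 1 — centre the observation: (x - mu) = (3, -2).

Step 2 — invert Sigma. det(Sigma) = 6·20 - (-5)² = 95.
  Sigma^{-1} = (1/det) · [[d, -b], [-b, a]] = [[0.2105, 0.0526],
 [0.0526, 0.0632]].

Step 3 — form the quadratic (x - mu)^T · Sigma^{-1} · (x - mu):
  Sigma^{-1} · (x - mu) = (0.5263, 0.0316).
  (x - mu)^T · [Sigma^{-1} · (x - mu)] = (3)·(0.5263) + (-2)·(0.0316) = 1.5158.

Step 4 — take square root: d = √(1.5158) ≈ 1.2312.

d(x, mu) = √(1.5158) ≈ 1.2312


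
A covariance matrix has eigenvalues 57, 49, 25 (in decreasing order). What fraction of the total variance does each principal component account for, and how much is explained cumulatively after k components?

Step 1 — total variance = trace(Sigma) = Σ λ_i = 57 + 49 + 25 = 131.

Step 2 — fraction explained by component i = λ_i / Σ λ:
  PC1: 57/131 = 0.4351
  PC2: 49/131 = 0.374
  PC3: 25/131 = 0.1908

Step 3 — cumulative fraction after k components = (λ_1 + ... + λ_k) / Σ λ:
  k = 1: 57/131 = 0.4351
  k = 2: (57 + 49)/131 = 106/131 = 0.8092
  k = 3: (57 + 49 + 25)/131 = 131/131 = 1

Summary (fraction, with percent):

explained: PC1 0.4351 (43.51%), PC2 0.374 (37.4%), PC3 0.1908 (19.08%);  cumulative: 0.4351, 0.8092, 1


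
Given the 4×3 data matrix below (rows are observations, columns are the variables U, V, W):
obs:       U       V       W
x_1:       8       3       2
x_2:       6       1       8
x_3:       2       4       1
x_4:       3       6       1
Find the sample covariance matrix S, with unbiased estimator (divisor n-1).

Step 1 — column means:
  mean(U) = (8 + 6 + 2 + 3) / 4 = 19/4 = 4.75
  mean(V) = (3 + 1 + 4 + 6) / 4 = 14/4 = 3.5
  mean(W) = (2 + 8 + 1 + 1) / 4 = 12/4 = 3

Step 2 — sample covariance S[i,j] = (1/(n-1)) · Σ_k (x_{k,i} - mean_i) · (x_{k,j} - mean_j), with n-1 = 3.
  S[U,U] = ((3.25)·(3.25) + (1.25)·(1.25) + (-2.75)·(-2.75) + (-1.75)·(-1.75)) / 3 = 22.75/3 = 7.5833
  S[U,V] = ((3.25)·(-0.5) + (1.25)·(-2.5) + (-2.75)·(0.5) + (-1.75)·(2.5)) / 3 = -10.5/3 = -3.5
  S[U,W] = ((3.25)·(-1) + (1.25)·(5) + (-2.75)·(-2) + (-1.75)·(-2)) / 3 = 12/3 = 4
  S[V,V] = ((-0.5)·(-0.5) + (-2.5)·(-2.5) + (0.5)·(0.5) + (2.5)·(2.5)) / 3 = 13/3 = 4.3333
  S[V,W] = ((-0.5)·(-1) + (-2.5)·(5) + (0.5)·(-2) + (2.5)·(-2)) / 3 = -18/3 = -6
  S[W,W] = ((-1)·(-1) + (5)·(5) + (-2)·(-2) + (-2)·(-2)) / 3 = 34/3 = 11.3333

S is symmetric (S[j,i] = S[i,j]). Assembling:

S = [[7.5833, -3.5, 4],
 [-3.5, 4.3333, -6],
 [4, -6, 11.3333]]


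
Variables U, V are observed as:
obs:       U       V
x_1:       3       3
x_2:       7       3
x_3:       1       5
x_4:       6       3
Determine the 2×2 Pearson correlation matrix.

Step 1 — column means:
  mean(U) = (3 + 7 + 1 + 6) / 4 = 17/4 = 4.25
  mean(V) = (3 + 3 + 5 + 3) / 4 = 14/4 = 3.5

Step 2 — sample variances and covariances s[i,j] = (1/(n-1)) · Σ_k (x_{k,i} - mean_i) · (x_{k,j} - mean_j), with n-1 = 3:
  s[U,U] = ((-1.25)·(-1.25) + (2.75)·(2.75) + (-3.25)·(-3.25) + (1.75)·(1.75)) / 3 = 22.75/3 = 7.5833
  s[U,V] = ((-1.25)·(-0.5) + (2.75)·(-0.5) + (-3.25)·(1.5) + (1.75)·(-0.5)) / 3 = -6.5/3 = -2.1667
  s[V,V] = ((-0.5)·(-0.5) + (-0.5)·(-0.5) + (1.5)·(1.5) + (-0.5)·(-0.5)) / 3 = 3/3 = 1
  Sample standard deviations s_i = √(s[i,i]):
  s(U) = √(7.5833) = 2.7538
  s(V) = √(1) = 1

Step 3 — r_{ij} = s_{ij} / (s_i · s_j):
  r[U,U] = 1 (diagonal).
  r[U,V] = -2.1667 / (2.7538 · 1) = -2.1667 / 2.7538 = -0.7868
  r[V,V] = 1 (diagonal).

R is symmetric with unit diagonal. Assembling:

R = [[1, -0.7868],
 [-0.7868, 1]]


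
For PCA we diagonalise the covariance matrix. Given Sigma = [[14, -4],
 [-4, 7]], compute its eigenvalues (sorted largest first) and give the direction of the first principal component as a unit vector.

Step 1 — characteristic polynomial of 2×2 Sigma:
  det(Sigma - λI) = λ² - trace · λ + det = 0.
  trace = 14 + 7 = 21, det = 14·7 - (-4)² = 82.
Step 2 — discriminant:
  Δ = trace² - 4·det = 441 - 328 = 113.
Step 3 — eigenvalues:
  λ = (trace ± √Δ)/2 = (21 ± 10.6301)/2,
  λ_1 = 15.8151,  λ_2 = 5.1849.

Step 4 — unit eigenvector for λ_1: solve (Sigma - λ_1 I)v = 0. First row:
  (14 - 15.8151)·v_x + (-4)·v_y = 0, i.e. (-1.8151)·v_x + (-4)·v_y = 0,
  so v ∝ (b, λ_1 - a) = (-4, 1.8151); multiply by -1 so the first entry is positive: u = (4, -1.8151).
  ||u|| = √((4)² + (-1.8151)²) = √(19.2945) ≈ 4.3925,
  v_1 = u/||u|| ≈ (0.9106, -0.4132) (||v_1|| = 1).

λ_1 = 15.8151,  λ_2 = 5.1849;  v_1 ≈ (0.9106, -0.4132)
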